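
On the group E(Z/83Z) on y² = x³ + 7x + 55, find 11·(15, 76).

Write Q = (15, 76).
Double-and-add on 11 = (1011)₂. Start with Q = (15, 76) for the leading 1-bit.
double: tangent at (15, 76): λ = (3·15² + 7)/(2·76) ≡ 18/69. 69⁻¹ ≡ 77 (mod 83) since 69·77 = 5313 ≡ 1, so λ ≡ 18·77 ≡ 58.
  x = λ² - 15 - 15 = 3364 - 30 ≡ 14; y = λ·(15 - 14) - 76 ≡ 65. → (14, 65)
double: tangent at (14, 65): λ = (3·14² + 7)/(2·65) ≡ 14/47. 47⁻¹ ≡ 53 (mod 83), so λ ≡ 14·53 ≡ 78.
  x = λ² - 14 - 14 = 6084 - 28 ≡ 80; y = λ·(14 - 80) - 65 ≡ 16. → (80, 16)
add Q: (80, 16) + (15, 76). λ = (76 - 16)/(15 - 80) ≡ 60/18 mod 83. 18⁻¹ ≡ 60 (mod 83), so λ ≡ 31.
  x = λ² - 80 - 15 = 961 - 95 ≡ 36; y = λ·(80 - 36) - 16 ≡ 20. → (36, 20)
double: tangent at (36, 20): λ = (3·36² + 7)/(2·20) ≡ 77/40. 40⁻¹ ≡ 27 (mod 83), so λ ≡ 77·27 ≡ 4.
  x = λ² - 36 - 36 = 16 - 72 ≡ 27; y = λ·(36 - 27) - 20 ≡ 16. → (27, 16)
add Q: (27, 16) + (15, 76). λ = (76 - 16)/(15 - 27) ≡ 60/71 mod 83. 71⁻¹ ≡ 76 (mod 83) since 71·76 = 5396 ≡ 1, so λ ≡ 78.
  x = λ² - 27 - 15 = 6084 - 42 ≡ 66; y = λ·(27 - 66) - 16 ≡ 13. → (66, 13)

(66, 13)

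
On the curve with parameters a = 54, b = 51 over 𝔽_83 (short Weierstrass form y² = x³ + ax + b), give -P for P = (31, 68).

(31, 15)

-(31, 68) = (31, -68 mod 83) = (31, 15).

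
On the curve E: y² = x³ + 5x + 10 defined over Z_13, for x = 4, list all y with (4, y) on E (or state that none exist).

x³ + 5x + 10 = 94 ≡ 3 (mod 13).
Square roots of 3 mod 13: 4 and 9 (since 4² = 16 ≡ 3).

4, 9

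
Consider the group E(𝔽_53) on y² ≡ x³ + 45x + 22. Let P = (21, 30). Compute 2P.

tangent at (21, 30): λ = (3·21² + 45)/(2·30) ≡ 43/7. 7⁻¹ ≡ 38 (mod 53) since 7·38 = 266 ≡ 1, so λ ≡ 43·38 ≡ 44.
  x = λ² - 21 - 21 = 1936 - 42 ≡ 39; y = λ·(21 - 39) - 30 ≡ 26. → (39, 26)

(39, 26)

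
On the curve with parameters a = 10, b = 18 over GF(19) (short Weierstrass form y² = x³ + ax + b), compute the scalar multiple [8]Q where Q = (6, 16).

Double-and-add on 8 = (1000)₂. Start with Q = (6, 16) for the leading 1-bit.
double: tangent at (6, 16): λ = (3·6² + 10)/(2·16) ≡ 4/13. 13⁻¹ ≡ 3 (mod 19), so λ ≡ 4·3 ≡ 12.
  x = λ² - 6 - 6 = 144 - 12 ≡ 18; y = λ·(6 - 18) - 16 ≡ 11. → (18, 11)
double: tangent at (18, 11): λ = (3·18² + 10)/(2·11) ≡ 13/3. 3⁻¹ ≡ 13 (mod 19) since 3·13 = 39 ≡ 1, so λ ≡ 13·13 ≡ 17.
  x = λ² - 18 - 18 = 289 - 36 ≡ 6; y = λ·(18 - 6) - 11 ≡ 3. → (6, 3)
double: tangent at (6, 3): λ = (3·6² + 10)/(2·3) ≡ 4/6. 6⁻¹ ≡ 16 (mod 19) since 6·16 = 96 ≡ 1, so λ ≡ 4·16 ≡ 7.
  x = λ² - 6 - 6 = 49 - 12 ≡ 18; y = λ·(6 - 18) - 3 ≡ 8. → (18, 8)

(18, 8)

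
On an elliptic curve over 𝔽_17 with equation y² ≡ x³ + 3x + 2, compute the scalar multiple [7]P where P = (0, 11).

Repeated addition: build up to 7P.
2P: tangent at (0, 11): λ = (3·0² + 3)/(2·11) ≡ 3/5. 5⁻¹ ≡ 7 (mod 17) since 5·7 = 35 ≡ 1, so λ ≡ 3·7 ≡ 4.
  x = λ² - 0 - 0 = 16 - 0 ≡ 16; y = λ·(0 - 16) - 11 ≡ 10. → (16, 10)
3P: (16, 10) + (0, 11). λ = (11 - 10)/(0 - 16) ≡ 1/1 mod 17. 1⁻¹ ≡ 1 (mod 17) since 1·1 = 1 ≡ 1, so λ ≡ 1.
  x = λ² - 16 - 0 = 1 - 16 ≡ 2; y = λ·(16 - 2) - 10 ≡ 4. → (2, 4)
4P: (2, 4) + (0, 11). λ = (11 - 4)/(0 - 2) ≡ 7/15 mod 17. 15⁻¹ ≡ 8 (mod 17), so λ ≡ 5.
  x = λ² - 2 - 0 = 25 - 2 ≡ 6; y = λ·(2 - 6) - 4 ≡ 10. → (6, 10)
5P: (6, 10) + (0, 11). λ = (11 - 10)/(0 - 6) ≡ 1/11 mod 17. 11⁻¹ ≡ 14 (mod 17), so λ ≡ 14.
  x = λ² - 6 - 0 = 196 - 6 ≡ 3; y = λ·(6 - 3) - 10 ≡ 15. → (3, 15)
6P: (3, 15) + (0, 11). λ = (11 - 15)/(0 - 3) ≡ 13/14 mod 17. 14⁻¹ ≡ 11 (mod 17) since 14·11 = 154 ≡ 1, so λ ≡ 7.
  x = λ² - 3 - 0 = 49 - 3 ≡ 12; y = λ·(3 - 12) - 15 ≡ 7. → (12, 7)
7P: (12, 7) + (0, 11). λ = (11 - 7)/(0 - 12) ≡ 4/5 mod 17. 5⁻¹ ≡ 7 (mod 17), so λ ≡ 11.
  x = λ² - 12 - 0 = 121 - 12 ≡ 7; y = λ·(12 - 7) - 7 ≡ 14. → (7, 14)

(7, 14)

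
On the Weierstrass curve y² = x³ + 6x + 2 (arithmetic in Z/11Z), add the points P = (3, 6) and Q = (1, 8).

(3, 6) + (1, 8). λ = (8 - 6)/(1 - 3) ≡ 2/9 mod 11. 9⁻¹ ≡ 5 (mod 11), so λ ≡ 10.
  x = λ² - 3 - 1 = 100 - 4 ≡ 8; y = λ·(3 - 8) - 6 ≡ 10. → (8, 10)

(8, 10)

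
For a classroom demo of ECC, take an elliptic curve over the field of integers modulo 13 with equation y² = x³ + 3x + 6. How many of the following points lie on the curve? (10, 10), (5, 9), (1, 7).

(10, 10): 10² ≡ 9, rhs ≡ 9 → on.
(5, 9): 9² ≡ 3, rhs ≡ 3 → on.
(1, 7): 7² ≡ 10, rhs ≡ 10 → on.

3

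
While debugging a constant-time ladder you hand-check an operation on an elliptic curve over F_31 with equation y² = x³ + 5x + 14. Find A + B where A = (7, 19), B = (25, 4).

(7, 19) + (25, 4). λ = (4 - 19)/(25 - 7) ≡ 16/18 mod 31. 18⁻¹ ≡ 19 (mod 31) since 18·19 = 342 ≡ 1, so λ ≡ 25.
  x = λ² - 7 - 25 = 625 - 32 ≡ 4; y = λ·(7 - 4) - 19 ≡ 25. → (4, 25)

(4, 25)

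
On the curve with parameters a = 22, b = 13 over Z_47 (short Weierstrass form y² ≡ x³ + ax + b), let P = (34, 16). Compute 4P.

(30, 15)

Repeated addition: build up to 4P.
2P: tangent at (34, 16): λ = (3·34² + 22)/(2·16) ≡ 12/32. 32⁻¹ ≡ 25 (mod 47), so λ ≡ 12·25 ≡ 18.
  x = λ² - 34 - 34 = 324 - 68 ≡ 21; y = λ·(34 - 21) - 16 ≡ 30. → (21, 30)
3P: (21, 30) + (34, 16). λ = (16 - 30)/(34 - 21) ≡ 33/13 mod 47. 13⁻¹ ≡ 29 (mod 47), so λ ≡ 17.
  x = λ² - 21 - 34 = 289 - 55 ≡ 46; y = λ·(21 - 46) - 30 ≡ 15. → (46, 15)
4P: (46, 15) + (34, 16). λ = (16 - 15)/(34 - 46) ≡ 1/35 mod 47. 35⁻¹ ≡ 43 (mod 47), so λ ≡ 43.
  x = λ² - 46 - 34 = 1849 - 80 ≡ 30; y = λ·(46 - 30) - 15 ≡ 15. → (30, 15)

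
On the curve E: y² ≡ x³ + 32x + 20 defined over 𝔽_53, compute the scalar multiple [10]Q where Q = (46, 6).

Double-and-add on 10 = (1010)₂. Start with Q = (46, 6) for the leading 1-bit.
double: tangent at (46, 6): λ = (3·46² + 32)/(2·6) ≡ 20/12. 12⁻¹ ≡ 31 (mod 53), so λ ≡ 20·31 ≡ 37.
  x = λ² - 46 - 46 = 1369 - 92 ≡ 5; y = λ·(46 - 5) - 6 ≡ 27. → (5, 27)
double: tangent at (5, 27): λ = (3·5² + 32)/(2·27) ≡ 1/1. 1⁻¹ ≡ 1 (mod 53), so λ ≡ 1·1 ≡ 1.
  x = λ² - 5 - 5 = 1 - 10 ≡ 44; y = λ·(5 - 44) - 27 ≡ 40. → (44, 40)
add Q: (44, 40) + (46, 6). λ = (6 - 40)/(46 - 44) ≡ 19/2 mod 53. 2⁻¹ ≡ 27 (mod 53) since 2·27 = 54 ≡ 1, so λ ≡ 36.
  x = λ² - 44 - 46 = 1296 - 90 ≡ 40; y = λ·(44 - 40) - 40 ≡ 51. → (40, 51)
double: tangent at (40, 51): λ = (3·40² + 32)/(2·51) ≡ 9/49. 49⁻¹ ≡ 13 (mod 53), so λ ≡ 9·13 ≡ 11.
  x = λ² - 40 - 40 = 121 - 80 ≡ 41; y = λ·(40 - 41) - 51 ≡ 44. → (41, 44)

(41, 44)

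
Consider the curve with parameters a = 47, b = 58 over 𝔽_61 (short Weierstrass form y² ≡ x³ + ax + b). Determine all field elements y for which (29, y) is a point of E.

none

x³ + 47x + 58 = 25810 ≡ 7 (mod 61).
7 is a non-residue mod 61; no y exists.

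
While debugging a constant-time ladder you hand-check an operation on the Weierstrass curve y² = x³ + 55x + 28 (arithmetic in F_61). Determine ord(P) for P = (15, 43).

2P: tangent at (15, 43): λ = (3·15² + 55)/(2·43) ≡ 59/25. 25⁻¹ ≡ 22 (mod 61) since 25·22 = 550 ≡ 1, so λ ≡ 59·22 ≡ 17.
  x = λ² - 15 - 15 = 289 - 30 ≡ 15; y = λ·(15 - 15) - 43 ≡ 18. → (15, 18)
3P: (15, 18) + (15, 43): same x and y₁ ≡ -y₂, so the sum is O.
3P = O, so the order is 3.

3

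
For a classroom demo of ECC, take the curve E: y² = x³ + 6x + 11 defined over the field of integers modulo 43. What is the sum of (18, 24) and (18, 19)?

O

The two points share x = 18 and their y-coordinates satisfy 24 + 19 ≡ 0 (mod 43), so they are inverses. Their sum is the point at infinity.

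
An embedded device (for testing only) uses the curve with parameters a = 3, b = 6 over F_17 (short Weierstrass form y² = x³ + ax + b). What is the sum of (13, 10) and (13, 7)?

O

The two points share x = 13 and their y-coordinates satisfy 10 + 7 ≡ 0 (mod 17), so they are inverses. Their sum is O.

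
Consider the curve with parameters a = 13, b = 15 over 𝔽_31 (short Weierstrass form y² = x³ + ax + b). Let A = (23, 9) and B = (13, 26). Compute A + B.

(23, 9) + (13, 26). λ = (26 - 9)/(13 - 23) ≡ 17/21 mod 31. 21⁻¹ ≡ 3 (mod 31) since 21·3 = 63 ≡ 1, so λ ≡ 20.
  x = λ² - 23 - 13 = 400 - 36 ≡ 23; y = λ·(23 - 23) - 9 ≡ 22. → (23, 22)

(23, 22)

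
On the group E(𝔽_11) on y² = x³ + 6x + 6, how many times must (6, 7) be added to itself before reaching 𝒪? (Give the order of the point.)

2P: tangent at (6, 7): λ = (3·6² + 6)/(2·7) ≡ 4/3. 3⁻¹ ≡ 4 (mod 11) since 3·4 = 12 ≡ 1, so λ ≡ 4·4 ≡ 5.
  x = λ² - 6 - 6 = 25 - 12 ≡ 2; y = λ·(6 - 2) - 7 ≡ 2. → (2, 2)
3P: (2, 2) + (6, 7). λ = (7 - 2)/(6 - 2) ≡ 5/4 mod 11. 4⁻¹ ≡ 3 (mod 11), so λ ≡ 4.
  x = λ² - 2 - 6 = 16 - 8 ≡ 8; y = λ·(2 - 8) - 2 ≡ 7. → (8, 7)
4P: (8, 7) + (6, 7). λ = (7 - 7)/(6 - 8) ≡ 0/9 mod 11. 9⁻¹ ≡ 5 (mod 11), so λ ≡ 0.
  x = λ² - 8 - 6 = 0 - 14 ≡ 8; y = λ·(8 - 8) - 7 ≡ 4. → (8, 4)
5P: (8, 4) + (6, 7). λ = (7 - 4)/(6 - 8) ≡ 3/9 mod 11. 9⁻¹ ≡ 5 (mod 11) since 9·5 = 45 ≡ 1, so λ ≡ 4.
  x = λ² - 8 - 6 = 16 - 14 ≡ 2; y = λ·(8 - 2) - 4 ≡ 9. → (2, 9)
6P: (2, 9) + (6, 7). λ = (7 - 9)/(6 - 2) ≡ 9/4 mod 11. 4⁻¹ ≡ 3 (mod 11), so λ ≡ 5.
  x = λ² - 2 - 6 = 25 - 8 ≡ 6; y = λ·(2 - 6) - 9 ≡ 4. → (6, 4)
7P: (6, 4) + (6, 7): same x and y₁ ≡ -y₂, so the sum is 𝒪.
7P = 𝒪, so the order is 7.

7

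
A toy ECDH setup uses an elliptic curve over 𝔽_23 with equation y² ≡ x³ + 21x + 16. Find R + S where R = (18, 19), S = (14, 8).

(0, 19)

(18, 19) + (14, 8). λ = (8 - 19)/(14 - 18) ≡ 12/19 mod 23. 19⁻¹ ≡ 17 (mod 23) since 19·17 = 323 ≡ 1, so λ ≡ 20.
  x = λ² - 18 - 14 = 400 - 32 ≡ 0; y = λ·(18 - 0) - 19 ≡ 19. → (0, 19)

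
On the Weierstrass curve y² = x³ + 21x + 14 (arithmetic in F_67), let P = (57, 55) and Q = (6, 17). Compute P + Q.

(57, 55) + (6, 17). λ = (17 - 55)/(6 - 57) ≡ 29/16 mod 67. 16⁻¹ ≡ 21 (mod 67), so λ ≡ 6.
  x = λ² - 57 - 6 = 36 - 63 ≡ 40; y = λ·(57 - 40) - 55 ≡ 47. → (40, 47)

(40, 47)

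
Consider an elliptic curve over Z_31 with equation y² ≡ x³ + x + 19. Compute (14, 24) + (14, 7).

O

The two points share x = 14 and their y-coordinates satisfy 24 + 7 ≡ 0 (mod 31), so they are inverses. Their sum is O.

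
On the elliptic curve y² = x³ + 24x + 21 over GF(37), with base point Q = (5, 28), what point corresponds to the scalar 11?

Repeated addition: build up to 11Q.
2Q: tangent at (5, 28): λ = (3·5² + 24)/(2·28) ≡ 25/19. 19⁻¹ ≡ 2 (mod 37) since 19·2 = 38 ≡ 1, so λ ≡ 25·2 ≡ 13.
  x = λ² - 5 - 5 = 169 - 10 ≡ 11; y = λ·(5 - 11) - 28 ≡ 5. → (11, 5)
3Q: (11, 5) + (5, 28). λ = (28 - 5)/(5 - 11) ≡ 23/31 mod 37. 31⁻¹ ≡ 6 (mod 37), so λ ≡ 27.
  x = λ² - 11 - 5 = 729 - 16 ≡ 10; y = λ·(11 - 10) - 5 ≡ 22. → (10, 22)
4Q: (10, 22) + (5, 28). λ = (28 - 22)/(5 - 10) ≡ 6/32 mod 37. 32⁻¹ ≡ 22 (mod 37), so λ ≡ 21.
  x = λ² - 10 - 5 = 441 - 15 ≡ 19; y = λ·(10 - 19) - 22 ≡ 11. → (19, 11)
5Q: (19, 11) + (5, 28). λ = (28 - 11)/(5 - 19) ≡ 17/23 mod 37. 23⁻¹ ≡ 29 (mod 37) since 23·29 = 667 ≡ 1, so λ ≡ 12.
  x = λ² - 19 - 5 = 144 - 24 ≡ 9; y = λ·(19 - 9) - 11 ≡ 35. → (9, 35)
6Q: (9, 35) + (5, 28). λ = (28 - 35)/(5 - 9) ≡ 30/33 mod 37. 33⁻¹ ≡ 9 (mod 37), so λ ≡ 11.
  x = λ² - 9 - 5 = 121 - 14 ≡ 33; y = λ·(9 - 33) - 35 ≡ 34. → (33, 34)
7Q: (33, 34) + (5, 28). λ = (28 - 34)/(5 - 33) ≡ 31/9 mod 37. 9⁻¹ ≡ 33 (mod 37), so λ ≡ 24.
  x = λ² - 33 - 5 = 576 - 38 ≡ 20; y = λ·(33 - 20) - 34 ≡ 19. → (20, 19)
8Q: (20, 19) + (5, 28). λ = (28 - 19)/(5 - 20) ≡ 9/22 mod 37. 22⁻¹ ≡ 32 (mod 37), so λ ≡ 29.
  x = λ² - 20 - 5 = 841 - 25 ≡ 2; y = λ·(20 - 2) - 19 ≡ 22. → (2, 22)
9Q: (2, 22) + (5, 28). λ = (28 - 22)/(5 - 2) ≡ 6/3 mod 37. 3⁻¹ ≡ 25 (mod 37) since 3·25 = 75 ≡ 1, so λ ≡ 2.
  x = λ² - 2 - 5 = 4 - 7 ≡ 34; y = λ·(2 - 34) - 22 ≡ 25. → (34, 25)
10Q: (34, 25) + (5, 28). λ = (28 - 25)/(5 - 34) ≡ 3/8 mod 37. 8⁻¹ ≡ 14 (mod 37), so λ ≡ 5.
  x = λ² - 34 - 5 = 25 - 39 ≡ 23; y = λ·(34 - 23) - 25 ≡ 30. → (23, 30)
11Q: (23, 30) + (5, 28). λ = (28 - 30)/(5 - 23) ≡ 35/19 mod 37. 19⁻¹ ≡ 2 (mod 37), so λ ≡ 33.
  x = λ² - 23 - 5 = 1089 - 28 ≡ 25; y = λ·(23 - 25) - 30 ≡ 15. → (25, 15)

(25, 15)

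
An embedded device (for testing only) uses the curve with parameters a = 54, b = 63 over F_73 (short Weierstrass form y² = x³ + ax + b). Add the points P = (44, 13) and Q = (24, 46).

(44, 13) + (24, 46). λ = (46 - 13)/(24 - 44) ≡ 33/53 mod 73. 53⁻¹ ≡ 62 (mod 73), so λ ≡ 2.
  x = λ² - 44 - 24 = 4 - 68 ≡ 9; y = λ·(44 - 9) - 13 ≡ 57. → (9, 57)

(9, 57)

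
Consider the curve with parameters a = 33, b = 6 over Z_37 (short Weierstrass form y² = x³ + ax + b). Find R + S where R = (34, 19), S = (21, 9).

(22, 13)

(34, 19) + (21, 9). λ = (9 - 19)/(21 - 34) ≡ 27/24 mod 37. 24⁻¹ ≡ 17 (mod 37), so λ ≡ 15.
  x = λ² - 34 - 21 = 225 - 55 ≡ 22; y = λ·(34 - 22) - 19 ≡ 13. → (22, 13)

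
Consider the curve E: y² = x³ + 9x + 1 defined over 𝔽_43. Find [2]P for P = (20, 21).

tangent at (20, 21): λ = (3·20² + 9)/(2·21) ≡ 5/42. 42⁻¹ ≡ 42 (mod 43), so λ ≡ 5·42 ≡ 38.
  x = λ² - 20 - 20 = 1444 - 40 ≡ 28; y = λ·(20 - 28) - 21 ≡ 19. → (28, 19)

(28, 19)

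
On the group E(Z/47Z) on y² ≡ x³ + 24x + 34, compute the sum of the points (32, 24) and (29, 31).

(32, 24) + (29, 31). λ = (31 - 24)/(29 - 32) ≡ 7/44 mod 47. 44⁻¹ ≡ 31 (mod 47) since 44·31 = 1364 ≡ 1, so λ ≡ 29.
  x = λ² - 32 - 29 = 841 - 61 ≡ 28; y = λ·(32 - 28) - 24 ≡ 45. → (28, 45)

(28, 45)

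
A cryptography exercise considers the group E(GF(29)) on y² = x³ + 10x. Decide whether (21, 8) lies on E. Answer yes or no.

y² = 8² ≡ 6; x³ + 10x + 0 = 9471 ≡ 17 (mod 29). 6 ≠ 17.

no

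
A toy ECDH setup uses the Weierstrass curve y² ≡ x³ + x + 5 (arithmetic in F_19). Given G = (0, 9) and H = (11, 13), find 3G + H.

First 3G:
Repeated addition: build up to 3G.
2G: tangent at (0, 9): λ = (3·0² + 1)/(2·9) ≡ 1/18. 18⁻¹ ≡ 18 (mod 19), so λ ≡ 1·18 ≡ 18.
  x = λ² - 0 - 0 = 324 - 0 ≡ 1; y = λ·(0 - 1) - 9 ≡ 11. → (1, 11)
3G: (1, 11) + (0, 9). λ = (9 - 11)/(0 - 1) ≡ 17/18 mod 19. 18⁻¹ ≡ 18 (mod 19), so λ ≡ 2.
  x = λ² - 1 - 0 = 4 - 1 ≡ 3; y = λ·(1 - 3) - 11 ≡ 4. → (3, 4)
3G = (3, 4).
Finally 3G + H:
(3, 4) + (11, 13). λ = (13 - 4)/(11 - 3) ≡ 9/8 mod 19. 8⁻¹ ≡ 12 (mod 19), so λ ≡ 13.
  x = λ² - 3 - 11 = 169 - 14 ≡ 3; y = λ·(3 - 3) - 4 ≡ 15. → (3, 15)

(3, 15)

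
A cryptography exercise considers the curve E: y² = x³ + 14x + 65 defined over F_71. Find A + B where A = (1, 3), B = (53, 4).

(1, 3) + (53, 4). λ = (4 - 3)/(53 - 1) ≡ 1/52 mod 71. 52⁻¹ ≡ 56 (mod 71), so λ ≡ 56.
  x = λ² - 1 - 53 = 3136 - 54 ≡ 29; y = λ·(1 - 29) - 3 ≡ 62. → (29, 62)

(29, 62)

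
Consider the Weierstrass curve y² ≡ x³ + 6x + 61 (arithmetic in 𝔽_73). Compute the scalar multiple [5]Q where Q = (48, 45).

(37, 36)

Double-and-add on 5 = (101)₂. Start with Q = (48, 45) for the leading 1-bit.
double: tangent at (48, 45): λ = (3·48² + 6)/(2·45) ≡ 56/17. 17⁻¹ ≡ 43 (mod 73), so λ ≡ 56·43 ≡ 72.
  x = λ² - 48 - 48 = 5184 - 96 ≡ 51; y = λ·(48 - 51) - 45 ≡ 31. → (51, 31)
double: tangent at (51, 31): λ = (3·51² + 6)/(2·31) ≡ 71/62. 62⁻¹ ≡ 53 (mod 73), so λ ≡ 71·53 ≡ 40.
  x = λ² - 51 - 51 = 1600 - 102 ≡ 38; y = λ·(51 - 38) - 31 ≡ 51. → (38, 51)
add Q: (38, 51) + (48, 45). λ = (45 - 51)/(48 - 38) ≡ 67/10 mod 73. 10⁻¹ ≡ 22 (mod 73) since 10·22 = 220 ≡ 1, so λ ≡ 14.
  x = λ² - 38 - 48 = 196 - 86 ≡ 37; y = λ·(38 - 37) - 51 ≡ 36. → (37, 36)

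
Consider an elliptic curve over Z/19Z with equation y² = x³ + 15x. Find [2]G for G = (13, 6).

tangent at (13, 6): λ = (3·13² + 15)/(2·6) ≡ 9/12. 12⁻¹ ≡ 8 (mod 19) since 12·8 = 96 ≡ 1, so λ ≡ 9·8 ≡ 15.
  x = λ² - 13 - 13 = 225 - 26 ≡ 9; y = λ·(13 - 9) - 6 ≡ 16. → (9, 16)

(9, 16)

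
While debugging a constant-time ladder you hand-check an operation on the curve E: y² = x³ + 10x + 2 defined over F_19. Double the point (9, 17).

(8, 10)

tangent at (9, 17): λ = (3·9² + 10)/(2·17) ≡ 6/15. 15⁻¹ ≡ 14 (mod 19), so λ ≡ 6·14 ≡ 8.
  x = λ² - 9 - 9 = 64 - 18 ≡ 8; y = λ·(9 - 8) - 17 ≡ 10. → (8, 10)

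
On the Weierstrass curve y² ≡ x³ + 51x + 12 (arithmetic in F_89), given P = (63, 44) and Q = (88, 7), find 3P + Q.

First 3P:
Repeated addition: build up to 3P.
2P: tangent at (63, 44): λ = (3·63² + 51)/(2·44) ≡ 32/88. 88⁻¹ ≡ 88 (mod 89), so λ ≡ 32·88 ≡ 57.
  x = λ² - 63 - 63 = 3249 - 126 ≡ 8; y = λ·(63 - 8) - 44 ≡ 65. → (8, 65)
3P: (8, 65) + (63, 44). λ = (44 - 65)/(63 - 8) ≡ 68/55 mod 89. 55⁻¹ ≡ 34 (mod 89), so λ ≡ 87.
  x = λ² - 8 - 63 = 7569 - 71 ≡ 22; y = λ·(8 - 22) - 65 ≡ 52. → (22, 52)
3P = (22, 52).
Finally 3P + Q:
(22, 52) + (88, 7). λ = (7 - 52)/(88 - 22) ≡ 44/66 mod 89. 66⁻¹ ≡ 58 (mod 89) since 66·58 = 3828 ≡ 1, so λ ≡ 60.
  x = λ² - 22 - 88 = 3600 - 110 ≡ 19; y = λ·(22 - 19) - 52 ≡ 39. → (19, 39)

(19, 39)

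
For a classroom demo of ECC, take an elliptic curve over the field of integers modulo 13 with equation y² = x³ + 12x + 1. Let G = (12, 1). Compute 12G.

(5, 11)

Double-and-add on 12 = (1100)₂. Start with G = (12, 1) for the leading 1-bit.
double: tangent at (12, 1): λ = (3·12² + 12)/(2·1) ≡ 2/2. 2⁻¹ ≡ 7 (mod 13), so λ ≡ 2·7 ≡ 1.
  x = λ² - 12 - 12 = 1 - 24 ≡ 3; y = λ·(12 - 3) - 1 ≡ 8. → (3, 8)
add G: (3, 8) + (12, 1). λ = (1 - 8)/(12 - 3) ≡ 6/9 mod 13. 9⁻¹ ≡ 3 (mod 13) since 9·3 = 27 ≡ 1, so λ ≡ 5.
  x = λ² - 3 - 12 = 25 - 15 ≡ 10; y = λ·(3 - 10) - 8 ≡ 9. → (10, 9)
double: tangent at (10, 9): λ = (3·10² + 12)/(2·9) ≡ 0/5. 5⁻¹ ≡ 8 (mod 13) since 5·8 = 40 ≡ 1, so λ ≡ 0·8 ≡ 0.
  x = λ² - 10 - 10 = 0 - 20 ≡ 6; y = λ·(10 - 6) - 9 ≡ 4. → (6, 4)
double: tangent at (6, 4): λ = (3·6² + 12)/(2·4) ≡ 3/8. 8⁻¹ ≡ 5 (mod 13), so λ ≡ 3·5 ≡ 2.
  x = λ² - 6 - 6 = 4 - 12 ≡ 5; y = λ·(6 - 5) - 4 ≡ 11. → (5, 11)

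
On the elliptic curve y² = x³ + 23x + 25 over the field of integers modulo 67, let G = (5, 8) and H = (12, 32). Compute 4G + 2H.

First 4G:
Repeated addition: build up to 4G.
2G: tangent at (5, 8): λ = (3·5² + 23)/(2·8) ≡ 31/16. 16⁻¹ ≡ 21 (mod 67), so λ ≡ 31·21 ≡ 48.
  x = λ² - 5 - 5 = 2304 - 10 ≡ 16; y = λ·(5 - 16) - 8 ≡ 0. → (16, 0)
3G: (16, 0) + (5, 8). λ = (8 - 0)/(5 - 16) ≡ 8/56 mod 67. 56⁻¹ ≡ 6 (mod 67) since 56·6 = 336 ≡ 1, so λ ≡ 48.
  x = λ² - 16 - 5 = 2304 - 21 ≡ 5; y = λ·(16 - 5) - 0 ≡ 59. → (5, 59)
4G: (5, 59) + (5, 8): same x and y₁ ≡ -y₂, so the sum is O.
4G = O.
Next 2H:
Repeated addition: build up to 2H.
2H: tangent at (12, 32): λ = (3·12² + 23)/(2·32) ≡ 53/64. 64⁻¹ ≡ 22 (mod 67), so λ ≡ 53·22 ≡ 27.
  x = λ² - 12 - 12 = 729 - 24 ≡ 35; y = λ·(12 - 35) - 32 ≡ 17. → (35, 17)
2H = (35, 17).
Finally 4G + 2H:
O + (35, 17) = (35, 17) (identity).

(35, 17)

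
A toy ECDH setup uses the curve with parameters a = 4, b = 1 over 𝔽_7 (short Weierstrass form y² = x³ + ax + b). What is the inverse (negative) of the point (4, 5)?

-(4, 5) = (4, -5 mod 7) = (4, 2).

(4, 2)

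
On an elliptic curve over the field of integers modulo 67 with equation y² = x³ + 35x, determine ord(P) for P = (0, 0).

2

2P: (0, 0) + (0, 0): same x and y₁ ≡ -y₂, so the sum is 𝒪.
2P = 𝒪, so the order is 2.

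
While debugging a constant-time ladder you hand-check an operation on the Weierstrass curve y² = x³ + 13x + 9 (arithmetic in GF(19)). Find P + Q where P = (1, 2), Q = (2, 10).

(4, 12)

(1, 2) + (2, 10). λ = (10 - 2)/(2 - 1) ≡ 8/1 mod 19. 1⁻¹ ≡ 1 (mod 19) since 1·1 = 1 ≡ 1, so λ ≡ 8.
  x = λ² - 1 - 2 = 64 - 3 ≡ 4; y = λ·(1 - 4) - 2 ≡ 12. → (4, 12)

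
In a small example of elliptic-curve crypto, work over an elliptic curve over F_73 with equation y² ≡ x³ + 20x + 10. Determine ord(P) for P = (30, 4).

5

2P: tangent at (30, 4): λ = (3·30² + 20)/(2·4) ≡ 19/8. 8⁻¹ ≡ 64 (mod 73), so λ ≡ 19·64 ≡ 48.
  x = λ² - 30 - 30 = 2304 - 60 ≡ 54; y = λ·(30 - 54) - 4 ≡ 12. → (54, 12)
3P: (54, 12) + (30, 4). λ = (4 - 12)/(30 - 54) ≡ 65/49 mod 73. 49⁻¹ ≡ 3 (mod 73) since 49·3 = 147 ≡ 1, so λ ≡ 49.
  x = λ² - 54 - 30 = 2401 - 84 ≡ 54; y = λ·(54 - 54) - 12 ≡ 61. → (54, 61)
4P: (54, 61) + (30, 4). λ = (4 - 61)/(30 - 54) ≡ 16/49 mod 73. 49⁻¹ ≡ 3 (mod 73), so λ ≡ 48.
  x = λ² - 54 - 30 = 2304 - 84 ≡ 30; y = λ·(54 - 30) - 61 ≡ 69. → (30, 69)
5P: (30, 69) + (30, 4): same x and y₁ ≡ -y₂, so the sum is the point at infinity.
5P = the point at infinity, so the order is 5.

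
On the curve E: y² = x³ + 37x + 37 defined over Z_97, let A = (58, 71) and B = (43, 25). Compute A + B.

(58, 71) + (43, 25). λ = (25 - 71)/(43 - 58) ≡ 51/82 mod 97. 82⁻¹ ≡ 84 (mod 97) since 82·84 = 6888 ≡ 1, so λ ≡ 16.
  x = λ² - 58 - 43 = 256 - 101 ≡ 58; y = λ·(58 - 58) - 71 ≡ 26. → (58, 26)

(58, 26)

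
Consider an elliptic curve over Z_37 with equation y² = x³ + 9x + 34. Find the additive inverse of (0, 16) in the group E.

-(0, 16) = (0, -16 mod 37) = (0, 21).

(0, 21)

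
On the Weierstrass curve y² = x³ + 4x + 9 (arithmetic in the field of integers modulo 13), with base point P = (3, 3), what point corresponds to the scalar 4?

(3, 3)

Double-and-add on 4 = (100)₂. Start with P = (3, 3) for the leading 1-bit.
double: tangent at (3, 3): λ = (3·3² + 4)/(2·3) ≡ 5/6. 6⁻¹ ≡ 11 (mod 13) since 6·11 = 66 ≡ 1, so λ ≡ 5·11 ≡ 3.
  x = λ² - 3 - 3 = 9 - 6 ≡ 3; y = λ·(3 - 3) - 3 ≡ 10. → (3, 10)
double: tangent at (3, 10): λ = (3·3² + 4)/(2·10) ≡ 5/7. 7⁻¹ ≡ 2 (mod 13) since 7·2 = 14 ≡ 1, so λ ≡ 5·2 ≡ 10.
  x = λ² - 3 - 3 = 100 - 6 ≡ 3; y = λ·(3 - 3) - 10 ≡ 3. → (3, 3)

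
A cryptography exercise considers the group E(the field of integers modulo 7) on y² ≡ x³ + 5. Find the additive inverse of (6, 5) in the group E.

(6, 2)

-(6, 5) = (6, -5 mod 7) = (6, 2).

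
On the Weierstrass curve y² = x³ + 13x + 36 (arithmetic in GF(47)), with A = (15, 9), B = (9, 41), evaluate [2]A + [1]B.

(16, 43)

First 2A:
Repeated addition: build up to 2A.
2A: tangent at (15, 9): λ = (3·15² + 13)/(2·9) ≡ 30/18. 18⁻¹ ≡ 34 (mod 47) since 18·34 = 612 ≡ 1, so λ ≡ 30·34 ≡ 33.
  x = λ² - 15 - 15 = 1089 - 30 ≡ 25; y = λ·(15 - 25) - 9 ≡ 37. → (25, 37)
2A = (25, 37).
Finally 2A + B:
(25, 37) + (9, 41). λ = (41 - 37)/(9 - 25) ≡ 4/31 mod 47. 31⁻¹ ≡ 44 (mod 47), so λ ≡ 35.
  x = λ² - 25 - 9 = 1225 - 34 ≡ 16; y = λ·(25 - 16) - 37 ≡ 43. → (16, 43)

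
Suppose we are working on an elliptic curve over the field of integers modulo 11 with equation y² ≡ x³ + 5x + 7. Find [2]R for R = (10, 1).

(7, 0)

tangent at (10, 1): λ = (3·10² + 5)/(2·1) ≡ 8/2. 2⁻¹ ≡ 6 (mod 11) since 2·6 = 12 ≡ 1, so λ ≡ 8·6 ≡ 4.
  x = λ² - 10 - 10 = 16 - 20 ≡ 7; y = λ·(10 - 7) - 1 ≡ 0. → (7, 0)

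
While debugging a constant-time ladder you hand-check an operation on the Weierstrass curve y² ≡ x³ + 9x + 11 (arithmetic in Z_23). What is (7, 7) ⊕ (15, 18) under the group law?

(7, 7) + (15, 18). λ = (18 - 7)/(15 - 7) ≡ 11/8 mod 23. 8⁻¹ ≡ 3 (mod 23), so λ ≡ 10.
  x = λ² - 7 - 15 = 100 - 22 ≡ 9; y = λ·(7 - 9) - 7 ≡ 19. → (9, 19)

(9, 19)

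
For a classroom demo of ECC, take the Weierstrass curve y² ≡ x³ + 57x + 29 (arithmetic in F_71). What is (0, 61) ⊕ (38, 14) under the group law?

(57, 45)

(0, 61) + (38, 14). λ = (14 - 61)/(38 - 0) ≡ 24/38 mod 71. 38⁻¹ ≡ 43 (mod 71), so λ ≡ 38.
  x = λ² - 0 - 38 = 1444 - 38 ≡ 57; y = λ·(0 - 57) - 61 ≡ 45. → (57, 45)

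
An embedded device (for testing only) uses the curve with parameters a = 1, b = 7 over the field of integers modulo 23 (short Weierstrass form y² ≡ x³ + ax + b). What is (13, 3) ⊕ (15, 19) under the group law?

(13, 20)

(13, 3) + (15, 19). λ = (19 - 3)/(15 - 13) ≡ 16/2 mod 23. 2⁻¹ ≡ 12 (mod 23) since 2·12 = 24 ≡ 1, so λ ≡ 8.
  x = λ² - 13 - 15 = 64 - 28 ≡ 13; y = λ·(13 - 13) - 3 ≡ 20. → (13, 20)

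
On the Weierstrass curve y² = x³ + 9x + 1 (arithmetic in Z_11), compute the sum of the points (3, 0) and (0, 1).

(3, 0) + (0, 1). λ = (1 - 0)/(0 - 3) ≡ 1/8 mod 11. 8⁻¹ ≡ 7 (mod 11) since 8·7 = 56 ≡ 1, so λ ≡ 7.
  x = λ² - 3 - 0 = 49 - 3 ≡ 2; y = λ·(3 - 2) - 0 ≡ 7. → (2, 7)

(2, 7)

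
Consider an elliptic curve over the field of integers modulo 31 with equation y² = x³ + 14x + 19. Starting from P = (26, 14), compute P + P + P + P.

Repeated addition: build up to 4P.
2P: tangent at (26, 14): λ = (3·26² + 14)/(2·14) ≡ 27/28. 28⁻¹ ≡ 10 (mod 31), so λ ≡ 27·10 ≡ 22.
  x = λ² - 26 - 26 = 484 - 52 ≡ 29; y = λ·(26 - 29) - 14 ≡ 13. → (29, 13)
3P: (29, 13) + (26, 14). λ = (14 - 13)/(26 - 29) ≡ 1/28 mod 31. 28⁻¹ ≡ 10 (mod 31) since 28·10 = 280 ≡ 1, so λ ≡ 10.
  x = λ² - 29 - 26 = 100 - 55 ≡ 14; y = λ·(29 - 14) - 13 ≡ 13. → (14, 13)
4P: (14, 13) + (26, 14). λ = (14 - 13)/(26 - 14) ≡ 1/12 mod 31. 12⁻¹ ≡ 13 (mod 31), so λ ≡ 13.
  x = λ² - 14 - 26 = 169 - 40 ≡ 5; y = λ·(14 - 5) - 13 ≡ 11. → (5, 11)

(5, 11)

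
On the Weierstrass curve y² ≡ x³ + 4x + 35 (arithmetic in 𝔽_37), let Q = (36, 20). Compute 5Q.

Double-and-add on 5 = (101)₂. Start with Q = (36, 20) for the leading 1-bit.
double: tangent at (36, 20): λ = (3·36² + 4)/(2·20) ≡ 7/3. 3⁻¹ ≡ 25 (mod 37), so λ ≡ 7·25 ≡ 27.
  x = λ² - 36 - 36 = 729 - 72 ≡ 28; y = λ·(36 - 28) - 20 ≡ 11. → (28, 11)
double: tangent at (28, 11): λ = (3·28² + 4)/(2·11) ≡ 25/22. 22⁻¹ ≡ 32 (mod 37) since 22·32 = 704 ≡ 1, so λ ≡ 25·32 ≡ 23.
  x = λ² - 28 - 28 = 529 - 56 ≡ 29; y = λ·(28 - 29) - 11 ≡ 3. → (29, 3)
add Q: (29, 3) + (36, 20). λ = (20 - 3)/(36 - 29) ≡ 17/7 mod 37. 7⁻¹ ≡ 16 (mod 37), so λ ≡ 13.
  x = λ² - 29 - 36 = 169 - 65 ≡ 30; y = λ·(29 - 30) - 3 ≡ 21. → (30, 21)

(30, 21)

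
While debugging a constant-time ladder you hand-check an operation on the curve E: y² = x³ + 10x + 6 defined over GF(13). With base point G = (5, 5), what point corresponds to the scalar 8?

Double-and-add on 8 = (1000)₂. Start with G = (5, 5) for the leading 1-bit.
double: tangent at (5, 5): λ = (3·5² + 10)/(2·5) ≡ 7/10. 10⁻¹ ≡ 4 (mod 13), so λ ≡ 7·4 ≡ 2.
  x = λ² - 5 - 5 = 4 - 10 ≡ 7; y = λ·(5 - 7) - 5 ≡ 4. → (7, 4)
double: tangent at (7, 4): λ = (3·7² + 10)/(2·4) ≡ 1/8. 8⁻¹ ≡ 5 (mod 13), so λ ≡ 1·5 ≡ 5.
  x = λ² - 7 - 7 = 25 - 14 ≡ 11; y = λ·(7 - 11) - 4 ≡ 2. → (11, 2)
double: tangent at (11, 2): λ = (3·11² + 10)/(2·2) ≡ 9/4. 4⁻¹ ≡ 10 (mod 13) since 4·10 = 40 ≡ 1, so λ ≡ 9·10 ≡ 12.
  x = λ² - 11 - 11 = 144 - 22 ≡ 5; y = λ·(11 - 5) - 2 ≡ 5. → (5, 5)

(5, 5)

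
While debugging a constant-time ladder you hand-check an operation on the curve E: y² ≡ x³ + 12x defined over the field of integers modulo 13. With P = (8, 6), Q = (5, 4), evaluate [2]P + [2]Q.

O

First 2P:
Repeated addition: build up to 2P.
2P: tangent at (8, 6): λ = (3·8² + 12)/(2·6) ≡ 9/12. 12⁻¹ ≡ 12 (mod 13), so λ ≡ 9·12 ≡ 4.
  x = λ² - 8 - 8 = 16 - 16 ≡ 0; y = λ·(8 - 0) - 6 ≡ 0. → (0, 0)
2P = (0, 0).
Next 2Q:
Repeated addition: build up to 2Q.
2Q: tangent at (5, 4): λ = (3·5² + 12)/(2·4) ≡ 9/8. 8⁻¹ ≡ 5 (mod 13), so λ ≡ 9·5 ≡ 6.
  x = λ² - 5 - 5 = 36 - 10 ≡ 0; y = λ·(5 - 0) - 4 ≡ 0. → (0, 0)
2Q = (0, 0).
Finally 2P + 2Q:
(0, 0) + (0, 0): same x and y₁ ≡ -y₂, so the sum is 𝒪.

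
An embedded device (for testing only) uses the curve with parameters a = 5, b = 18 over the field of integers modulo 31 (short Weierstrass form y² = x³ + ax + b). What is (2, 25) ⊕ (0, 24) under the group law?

(2, 25) + (0, 24). λ = (24 - 25)/(0 - 2) ≡ 30/29 mod 31. 29⁻¹ ≡ 15 (mod 31), so λ ≡ 16.
  x = λ² - 2 - 0 = 256 - 2 ≡ 6; y = λ·(2 - 6) - 25 ≡ 4. → (6, 4)

(6, 4)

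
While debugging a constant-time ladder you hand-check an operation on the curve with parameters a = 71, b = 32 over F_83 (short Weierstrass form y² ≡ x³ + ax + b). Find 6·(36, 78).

Write Q = (36, 78).
Double-and-add on 6 = (110)₂. Start with Q = (36, 78) for the leading 1-bit.
double: tangent at (36, 78): λ = (3·36² + 71)/(2·78) ≡ 58/73. 73⁻¹ ≡ 58 (mod 83) since 73·58 = 4234 ≡ 1, so λ ≡ 58·58 ≡ 44.
  x = λ² - 36 - 36 = 1936 - 72 ≡ 38; y = λ·(36 - 38) - 78 ≡ 0. → (38, 0)
add Q: (38, 0) + (36, 78). λ = (78 - 0)/(36 - 38) ≡ 78/81 mod 83. 81⁻¹ ≡ 41 (mod 83), so λ ≡ 44.
  x = λ² - 38 - 36 = 1936 - 74 ≡ 36; y = λ·(38 - 36) - 0 ≡ 5. → (36, 5)
double: tangent at (36, 5): λ = (3·36² + 71)/(2·5) ≡ 58/10. 10⁻¹ ≡ 25 (mod 83), so λ ≡ 58·25 ≡ 39.
  x = λ² - 36 - 36 = 1521 - 72 ≡ 38; y = λ·(36 - 38) - 5 ≡ 0. → (38, 0)

(38, 0)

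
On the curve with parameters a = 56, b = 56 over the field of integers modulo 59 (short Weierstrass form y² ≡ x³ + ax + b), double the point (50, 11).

(39, 50)

tangent at (50, 11): λ = (3·50² + 56)/(2·11) ≡ 4/22. 22⁻¹ ≡ 51 (mod 59) since 22·51 = 1122 ≡ 1, so λ ≡ 4·51 ≡ 27.
  x = λ² - 50 - 50 = 729 - 100 ≡ 39; y = λ·(50 - 39) - 11 ≡ 50. → (39, 50)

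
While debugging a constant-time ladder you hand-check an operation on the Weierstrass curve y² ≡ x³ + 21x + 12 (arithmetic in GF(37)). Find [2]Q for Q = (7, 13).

(26, 35)

tangent at (7, 13): λ = (3·7² + 21)/(2·13) ≡ 20/26. 26⁻¹ ≡ 10 (mod 37), so λ ≡ 20·10 ≡ 15.
  x = λ² - 7 - 7 = 225 - 14 ≡ 26; y = λ·(7 - 26) - 13 ≡ 35. → (26, 35)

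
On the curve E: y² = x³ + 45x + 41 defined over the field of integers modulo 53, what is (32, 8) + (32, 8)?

(25, 34)

tangent at (32, 8): λ = (3·32² + 45)/(2·8) ≡ 43/16. 16⁻¹ ≡ 10 (mod 53), so λ ≡ 43·10 ≡ 6.
  x = λ² - 32 - 32 = 36 - 64 ≡ 25; y = λ·(32 - 25) - 8 ≡ 34. → (25, 34)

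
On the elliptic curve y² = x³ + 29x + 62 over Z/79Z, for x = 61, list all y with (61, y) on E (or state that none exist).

x³ + 29x + 62 = 228812 ≡ 28 (mod 79).
28 is a non-residue mod 79; no y exists.

none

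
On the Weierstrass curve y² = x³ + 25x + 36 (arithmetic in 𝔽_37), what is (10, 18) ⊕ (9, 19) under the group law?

(10, 18) + (9, 19). λ = (19 - 18)/(9 - 10) ≡ 1/36 mod 37. 36⁻¹ ≡ 36 (mod 37), so λ ≡ 36.
  x = λ² - 10 - 9 = 1296 - 19 ≡ 19; y = λ·(10 - 19) - 18 ≡ 28. → (19, 28)

(19, 28)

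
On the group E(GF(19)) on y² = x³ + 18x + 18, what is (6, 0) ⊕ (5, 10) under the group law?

(13, 13)

(6, 0) + (5, 10). λ = (10 - 0)/(5 - 6) ≡ 10/18 mod 19. 18⁻¹ ≡ 18 (mod 19) since 18·18 = 324 ≡ 1, so λ ≡ 9.
  x = λ² - 6 - 5 = 81 - 11 ≡ 13; y = λ·(6 - 13) - 0 ≡ 13. → (13, 13)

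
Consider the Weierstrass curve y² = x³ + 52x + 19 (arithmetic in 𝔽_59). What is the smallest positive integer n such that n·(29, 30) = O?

2P: tangent at (29, 30): λ = (3·29² + 52)/(2·30) ≡ 38/1. 1⁻¹ ≡ 1 (mod 59) since 1·1 = 1 ≡ 1, so λ ≡ 38·1 ≡ 38.
  x = λ² - 29 - 29 = 1444 - 58 ≡ 29; y = λ·(29 - 29) - 30 ≡ 29. → (29, 29)
3P: (29, 29) + (29, 30): same x and y₁ ≡ -y₂, so the sum is O.
3P = O, so the order is 3.

3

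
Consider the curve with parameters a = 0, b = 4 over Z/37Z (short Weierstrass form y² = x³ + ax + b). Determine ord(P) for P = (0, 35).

2P: tangent at (0, 35): λ = (3·0² + 0)/(2·35) ≡ 0/33. 33⁻¹ ≡ 9 (mod 37), so λ ≡ 0·9 ≡ 0.
  x = λ² - 0 - 0 = 0 - 0 ≡ 0; y = λ·(0 - 0) - 35 ≡ 2. → (0, 2)
3P: (0, 2) + (0, 35): same x and y₁ ≡ -y₂, so the sum is the point at infinity.
3P = the point at infinity, so the order is 3.

3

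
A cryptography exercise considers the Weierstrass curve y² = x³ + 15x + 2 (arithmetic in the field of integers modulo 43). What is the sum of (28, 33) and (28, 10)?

O

The two points share x = 28 and their y-coordinates satisfy 33 + 10 ≡ 0 (mod 43), so they are inverses. Their sum is O.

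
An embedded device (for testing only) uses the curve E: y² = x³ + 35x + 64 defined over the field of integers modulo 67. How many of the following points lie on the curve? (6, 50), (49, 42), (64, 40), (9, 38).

1

(6, 50): 50² ≡ 21, rhs ≡ 21 → on.
(49, 42): 42² ≡ 22, rhs ≡ 34 → off.
(64, 40): 40² ≡ 59, rhs ≡ 66 → off.
(9, 38): 38² ≡ 37, rhs ≡ 36 → off.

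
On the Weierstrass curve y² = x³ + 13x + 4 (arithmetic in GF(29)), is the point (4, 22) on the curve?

y² = 22² ≡ 20; x³ + 13x + 4 = 120 ≡ 4 (mod 29). 20 ≠ 4.

no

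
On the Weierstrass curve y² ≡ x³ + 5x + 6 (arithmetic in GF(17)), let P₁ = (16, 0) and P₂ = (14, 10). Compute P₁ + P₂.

(16, 0) + (14, 10). λ = (10 - 0)/(14 - 16) ≡ 10/15 mod 17. 15⁻¹ ≡ 8 (mod 17), so λ ≡ 12.
  x = λ² - 16 - 14 = 144 - 30 ≡ 12; y = λ·(16 - 12) - 0 ≡ 14. → (12, 14)

(12, 14)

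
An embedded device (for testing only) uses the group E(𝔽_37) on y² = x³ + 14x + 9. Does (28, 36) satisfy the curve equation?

no

y² = 36² ≡ 1; x³ + 14x + 9 = 22353 ≡ 5 (mod 37). 1 ≠ 5.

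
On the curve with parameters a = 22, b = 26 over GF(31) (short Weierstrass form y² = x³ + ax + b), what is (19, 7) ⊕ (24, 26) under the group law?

(19, 7) + (24, 26). λ = (26 - 7)/(24 - 19) ≡ 19/5 mod 31. 5⁻¹ ≡ 25 (mod 31), so λ ≡ 10.
  x = λ² - 19 - 24 = 100 - 43 ≡ 26; y = λ·(19 - 26) - 7 ≡ 16. → (26, 16)

(26, 16)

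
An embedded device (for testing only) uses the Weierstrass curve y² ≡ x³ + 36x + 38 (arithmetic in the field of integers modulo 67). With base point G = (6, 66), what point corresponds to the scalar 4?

Double-and-add on 4 = (100)₂. Start with G = (6, 66) for the leading 1-bit.
double: tangent at (6, 66): λ = (3·6² + 36)/(2·66) ≡ 10/65. 65⁻¹ ≡ 33 (mod 67), so λ ≡ 10·33 ≡ 62.
  x = λ² - 6 - 6 = 3844 - 12 ≡ 13; y = λ·(6 - 13) - 66 ≡ 36. → (13, 36)
double: tangent at (13, 36): λ = (3·13² + 36)/(2·36) ≡ 7/5. 5⁻¹ ≡ 27 (mod 67), so λ ≡ 7·27 ≡ 55.
  x = λ² - 13 - 13 = 3025 - 26 ≡ 51; y = λ·(13 - 51) - 36 ≡ 18. → (51, 18)

(51, 18)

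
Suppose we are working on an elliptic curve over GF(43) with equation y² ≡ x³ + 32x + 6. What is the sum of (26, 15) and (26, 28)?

O

The two points share x = 26 and their y-coordinates satisfy 15 + 28 ≡ 0 (mod 43), so they are inverses. Their sum is 𝒪.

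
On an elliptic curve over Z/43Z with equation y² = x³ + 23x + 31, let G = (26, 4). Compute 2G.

(40, 8)

tangent at (26, 4): λ = (3·26² + 23)/(2·4) ≡ 30/8. 8⁻¹ ≡ 27 (mod 43), so λ ≡ 30·27 ≡ 36.
  x = λ² - 26 - 26 = 1296 - 52 ≡ 40; y = λ·(26 - 40) - 4 ≡ 8. → (40, 8)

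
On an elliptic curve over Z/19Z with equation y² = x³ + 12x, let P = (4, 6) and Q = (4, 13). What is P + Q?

The two points share x = 4 and their y-coordinates satisfy 6 + 13 ≡ 0 (mod 19), so they are inverses. Their sum is 𝒪.

O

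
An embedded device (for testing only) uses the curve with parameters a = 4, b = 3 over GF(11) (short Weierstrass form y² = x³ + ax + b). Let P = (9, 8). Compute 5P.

Repeated addition: build up to 5P.
2P: tangent at (9, 8): λ = (3·9² + 4)/(2·8) ≡ 5/5. 5⁻¹ ≡ 9 (mod 11), so λ ≡ 5·9 ≡ 1.
  x = λ² - 9 - 9 = 1 - 18 ≡ 5; y = λ·(9 - 5) - 8 ≡ 7. → (5, 7)
3P: (5, 7) + (9, 8). λ = (8 - 7)/(9 - 5) ≡ 1/4 mod 11. 4⁻¹ ≡ 3 (mod 11), so λ ≡ 3.
  x = λ² - 5 - 9 = 9 - 14 ≡ 6; y = λ·(5 - 6) - 7 ≡ 1. → (6, 1)
4P: (6, 1) + (9, 8). λ = (8 - 1)/(9 - 6) ≡ 7/3 mod 11. 3⁻¹ ≡ 4 (mod 11), so λ ≡ 6.
  x = λ² - 6 - 9 = 36 - 15 ≡ 10; y = λ·(6 - 10) - 1 ≡ 8. → (10, 8)
5P: (10, 8) + (9, 8). λ = (8 - 8)/(9 - 10) ≡ 0/10 mod 11. 10⁻¹ ≡ 10 (mod 11), so λ ≡ 0.
  x = λ² - 10 - 9 = 0 - 19 ≡ 3; y = λ·(10 - 3) - 8 ≡ 3. → (3, 3)

(3, 3)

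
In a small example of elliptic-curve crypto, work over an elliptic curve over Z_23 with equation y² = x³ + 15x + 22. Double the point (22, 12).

(4, 13)

tangent at (22, 12): λ = (3·22² + 15)/(2·12) ≡ 18/1. 1⁻¹ ≡ 1 (mod 23), so λ ≡ 18·1 ≡ 18.
  x = λ² - 22 - 22 = 324 - 44 ≡ 4; y = λ·(22 - 4) - 12 ≡ 13. → (4, 13)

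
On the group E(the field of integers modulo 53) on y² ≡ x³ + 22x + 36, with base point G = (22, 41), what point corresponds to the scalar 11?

(20, 46)

Double-and-add on 11 = (1011)₂. Start with G = (22, 41) for the leading 1-bit.
double: tangent at (22, 41): λ = (3·22² + 22)/(2·41) ≡ 43/29. 29⁻¹ ≡ 11 (mod 53), so λ ≡ 43·11 ≡ 49.
  x = λ² - 22 - 22 = 2401 - 44 ≡ 25; y = λ·(22 - 25) - 41 ≡ 24. → (25, 24)
double: tangent at (25, 24): λ = (3·25² + 22)/(2·24) ≡ 42/48. 48⁻¹ ≡ 21 (mod 53) since 48·21 = 1008 ≡ 1, so λ ≡ 42·21 ≡ 34.
  x = λ² - 25 - 25 = 1156 - 50 ≡ 46; y = λ·(25 - 46) - 24 ≡ 4. → (46, 4)
add G: (46, 4) + (22, 41). λ = (41 - 4)/(22 - 46) ≡ 37/29 mod 53. 29⁻¹ ≡ 11 (mod 53), so λ ≡ 36.
  x = λ² - 46 - 22 = 1296 - 68 ≡ 9; y = λ·(46 - 9) - 4 ≡ 3. → (9, 3)
double: tangent at (9, 3): λ = (3·9² + 22)/(2·3) ≡ 0/6. 6⁻¹ ≡ 9 (mod 53), so λ ≡ 0·9 ≡ 0.
  x = λ² - 9 - 9 = 0 - 18 ≡ 35; y = λ·(9 - 35) - 3 ≡ 50. → (35, 50)
add G: (35, 50) + (22, 41). λ = (41 - 50)/(22 - 35) ≡ 44/40 mod 53. 40⁻¹ ≡ 4 (mod 53), so λ ≡ 17.
  x = λ² - 35 - 22 = 289 - 57 ≡ 20; y = λ·(35 - 20) - 50 ≡ 46. → (20, 46)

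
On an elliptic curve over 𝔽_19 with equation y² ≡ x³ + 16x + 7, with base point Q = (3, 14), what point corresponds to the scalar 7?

O

Repeated addition: build up to 7Q.
2Q: tangent at (3, 14): λ = (3·3² + 16)/(2·14) ≡ 5/9. 9⁻¹ ≡ 17 (mod 19) since 9·17 = 153 ≡ 1, so λ ≡ 5·17 ≡ 9.
  x = λ² - 3 - 3 = 81 - 6 ≡ 18; y = λ·(3 - 18) - 14 ≡ 3. → (18, 3)
3Q: (18, 3) + (3, 14). λ = (14 - 3)/(3 - 18) ≡ 11/4 mod 19. 4⁻¹ ≡ 5 (mod 19), so λ ≡ 17.
  x = λ² - 18 - 3 = 289 - 21 ≡ 2; y = λ·(18 - 2) - 3 ≡ 3. → (2, 3)
4Q: (2, 3) + (3, 14). λ = (14 - 3)/(3 - 2) ≡ 11/1 mod 19. 1⁻¹ ≡ 1 (mod 19) since 1·1 = 1 ≡ 1, so λ ≡ 11.
  x = λ² - 2 - 3 = 121 - 5 ≡ 2; y = λ·(2 - 2) - 3 ≡ 16. → (2, 16)
5Q: (2, 16) + (3, 14). λ = (14 - 16)/(3 - 2) ≡ 17/1 mod 19. 1⁻¹ ≡ 1 (mod 19), so λ ≡ 17.
  x = λ² - 2 - 3 = 289 - 5 ≡ 18; y = λ·(2 - 18) - 16 ≡ 16. → (18, 16)
6Q: (18, 16) + (3, 14). λ = (14 - 16)/(3 - 18) ≡ 17/4 mod 19. 4⁻¹ ≡ 5 (mod 19), so λ ≡ 9.
  x = λ² - 18 - 3 = 81 - 21 ≡ 3; y = λ·(18 - 3) - 16 ≡ 5. → (3, 5)
7Q: (3, 5) + (3, 14): same x and y₁ ≡ -y₂, so the sum is the point at infinity.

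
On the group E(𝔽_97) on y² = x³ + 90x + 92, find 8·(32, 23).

(58, 33)

Write G = (32, 23).
Repeated addition: build up to 8G.
2G: tangent at (32, 23): λ = (3·32² + 90)/(2·23) ≡ 58/46. 46⁻¹ ≡ 19 (mod 97) since 46·19 = 874 ≡ 1, so λ ≡ 58·19 ≡ 35.
  x = λ² - 32 - 32 = 1225 - 64 ≡ 94; y = λ·(32 - 94) - 23 ≡ 38. → (94, 38)
3G: (94, 38) + (32, 23). λ = (23 - 38)/(32 - 94) ≡ 82/35 mod 97. 35⁻¹ ≡ 61 (mod 97), so λ ≡ 55.
  x = λ² - 94 - 32 = 3025 - 126 ≡ 86; y = λ·(94 - 86) - 38 ≡ 14. → (86, 14)
4G: (86, 14) + (32, 23). λ = (23 - 14)/(32 - 86) ≡ 9/43 mod 97. 43⁻¹ ≡ 88 (mod 97) since 43·88 = 3784 ≡ 1, so λ ≡ 16.
  x = λ² - 86 - 32 = 256 - 118 ≡ 41; y = λ·(86 - 41) - 14 ≡ 27. → (41, 27)
5G: (41, 27) + (32, 23). λ = (23 - 27)/(32 - 41) ≡ 93/88 mod 97. 88⁻¹ ≡ 43 (mod 97) since 88·43 = 3784 ≡ 1, so λ ≡ 22.
  x = λ² - 41 - 32 = 484 - 73 ≡ 23; y = λ·(41 - 23) - 27 ≡ 78. → (23, 78)
6G: (23, 78) + (32, 23). λ = (23 - 78)/(32 - 23) ≡ 42/9 mod 97. 9⁻¹ ≡ 54 (mod 97), so λ ≡ 37.
  x = λ² - 23 - 32 = 1369 - 55 ≡ 53; y = λ·(23 - 53) - 78 ≡ 73. → (53, 73)
7G: (53, 73) + (32, 23). λ = (23 - 73)/(32 - 53) ≡ 47/76 mod 97. 76⁻¹ ≡ 60 (mod 97), so λ ≡ 7.
  x = λ² - 53 - 32 = 49 - 85 ≡ 61; y = λ·(53 - 61) - 73 ≡ 65. → (61, 65)
8G: (61, 65) + (32, 23). λ = (23 - 65)/(32 - 61) ≡ 55/68 mod 97. 68⁻¹ ≡ 10 (mod 97), so λ ≡ 65.
  x = λ² - 61 - 32 = 4225 - 93 ≡ 58; y = λ·(61 - 58) - 65 ≡ 33. → (58, 33)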